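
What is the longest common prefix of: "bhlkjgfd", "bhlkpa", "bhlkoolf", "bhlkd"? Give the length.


Words: bhlkjgfd, bhlkpa, bhlkoolf, bhlkd
  Position 0: all 'b' => match
  Position 1: all 'h' => match
  Position 2: all 'l' => match
  Position 3: all 'k' => match
  Position 4: ('j', 'p', 'o', 'd') => mismatch, stop
LCP = "bhlk" (length 4)

4


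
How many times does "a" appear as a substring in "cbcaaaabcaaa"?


Searching for "a" in "cbcaaaabcaaa"
Scanning each position:
  Position 0: "c" => no
  Position 1: "b" => no
  Position 2: "c" => no
  Position 3: "a" => MATCH
  Position 4: "a" => MATCH
  Position 5: "a" => MATCH
  Position 6: "a" => MATCH
  Position 7: "b" => no
  Position 8: "c" => no
  Position 9: "a" => MATCH
  Position 10: "a" => MATCH
  Position 11: "a" => MATCH
Total occurrences: 7

7


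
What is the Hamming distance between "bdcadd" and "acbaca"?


Comparing "bdcadd" and "acbaca" position by position:
  Position 0: 'b' vs 'a' => differ
  Position 1: 'd' vs 'c' => differ
  Position 2: 'c' vs 'b' => differ
  Position 3: 'a' vs 'a' => same
  Position 4: 'd' vs 'c' => differ
  Position 5: 'd' vs 'a' => differ
Total differences (Hamming distance): 5

5


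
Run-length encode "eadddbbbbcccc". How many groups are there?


Input: eadddbbbbcccc
Scanning for consecutive runs:
  Group 1: 'e' x 1 (positions 0-0)
  Group 2: 'a' x 1 (positions 1-1)
  Group 3: 'd' x 3 (positions 2-4)
  Group 4: 'b' x 4 (positions 5-8)
  Group 5: 'c' x 4 (positions 9-12)
Total groups: 5

5


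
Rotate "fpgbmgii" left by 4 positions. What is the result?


Input: "fpgbmgii", rotate left by 4
First 4 characters: "fpgb"
Remaining characters: "mgii"
Concatenate remaining + first: "mgii" + "fpgb" = "mgiifpgb"

mgiifpgb


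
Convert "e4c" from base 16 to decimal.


Input: "e4c" in base 16
Positional expansion:
  Digit 'e' (value 14) x 16^2 = 3584
  Digit '4' (value 4) x 16^1 = 64
  Digit 'c' (value 12) x 16^0 = 12
Sum = 3660

3660


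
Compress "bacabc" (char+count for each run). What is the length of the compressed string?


Input: bacabc
Runs:
  'b' x 1 => "b1"
  'a' x 1 => "a1"
  'c' x 1 => "c1"
  'a' x 1 => "a1"
  'b' x 1 => "b1"
  'c' x 1 => "c1"
Compressed: "b1a1c1a1b1c1"
Compressed length: 12

12


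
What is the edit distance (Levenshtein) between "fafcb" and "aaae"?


Computing edit distance: "fafcb" -> "aaae"
DP table:
           a    a    a    e
      0    1    2    3    4
  f   1    1    2    3    4
  a   2    1    1    2    3
  f   3    2    2    2    3
  c   4    3    3    3    3
  b   5    4    4    4    4
Edit distance = dp[5][4] = 4

4


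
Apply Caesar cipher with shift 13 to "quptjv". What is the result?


Caesar cipher: shift "quptjv" by 13
  'q' (pos 16) + 13 = pos 3 = 'd'
  'u' (pos 20) + 13 = pos 7 = 'h'
  'p' (pos 15) + 13 = pos 2 = 'c'
  't' (pos 19) + 13 = pos 6 = 'g'
  'j' (pos 9) + 13 = pos 22 = 'w'
  'v' (pos 21) + 13 = pos 8 = 'i'
Result: dhcgwi

dhcgwi


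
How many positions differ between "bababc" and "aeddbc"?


Comparing "bababc" and "aeddbc" position by position:
  Position 0: 'b' vs 'a' => DIFFER
  Position 1: 'a' vs 'e' => DIFFER
  Position 2: 'b' vs 'd' => DIFFER
  Position 3: 'a' vs 'd' => DIFFER
  Position 4: 'b' vs 'b' => same
  Position 5: 'c' vs 'c' => same
Positions that differ: 4

4


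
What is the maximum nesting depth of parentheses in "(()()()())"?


Input: "(()()()())"
Tracking depth:
  Position 0 '(': depth becomes 1
  Position 1 '(': depth becomes 2
  Position 2 ')': depth becomes 1
  Position 3 '(': depth becomes 2
  Position 4 ')': depth becomes 1
  Position 5 '(': depth becomes 2
  Position 6 ')': depth becomes 1
  Position 7 '(': depth becomes 2
  Position 8 ')': depth becomes 1
  Position 9 ')': depth becomes 0
Maximum depth reached: 2

2


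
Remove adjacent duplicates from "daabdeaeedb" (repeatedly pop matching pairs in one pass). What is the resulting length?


Input: daabdeaeedb
Stack-based adjacent duplicate removal:
  Read 'd': push. Stack: d
  Read 'a': push. Stack: da
  Read 'a': matches stack top 'a' => pop. Stack: d
  Read 'b': push. Stack: db
  Read 'd': push. Stack: dbd
  Read 'e': push. Stack: dbde
  Read 'a': push. Stack: dbdea
  Read 'e': push. Stack: dbdeae
  Read 'e': matches stack top 'e' => pop. Stack: dbdea
  Read 'd': push. Stack: dbdead
  Read 'b': push. Stack: dbdeadb
Final stack: "dbdeadb" (length 7)

7


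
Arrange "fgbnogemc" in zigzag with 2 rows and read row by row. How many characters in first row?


Zigzag "fgbnogemc" into 2 rows:
Placing characters:
  'f' => row 0
  'g' => row 1
  'b' => row 0
  'n' => row 1
  'o' => row 0
  'g' => row 1
  'e' => row 0
  'm' => row 1
  'c' => row 0
Rows:
  Row 0: "fboec"
  Row 1: "gngm"
First row length: 5

5


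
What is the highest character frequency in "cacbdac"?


Input: cacbdac
Character counts:
  'a': 2
  'b': 1
  'c': 3
  'd': 1
Maximum frequency: 3

3


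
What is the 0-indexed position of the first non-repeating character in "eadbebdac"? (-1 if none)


Input: eadbebdac
Character frequencies:
  'a': 2
  'b': 2
  'c': 1
  'd': 2
  'e': 2
Scanning left to right for freq == 1:
  Position 0 ('e'): freq=2, skip
  Position 1 ('a'): freq=2, skip
  Position 2 ('d'): freq=2, skip
  Position 3 ('b'): freq=2, skip
  Position 4 ('e'): freq=2, skip
  Position 5 ('b'): freq=2, skip
  Position 6 ('d'): freq=2, skip
  Position 7 ('a'): freq=2, skip
  Position 8 ('c'): unique! => answer = 8

8


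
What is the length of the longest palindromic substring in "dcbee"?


Input: "dcbee"
Checking substrings for palindromes:
  [3:5] "ee" (len 2) => palindrome
Longest palindromic substring: "ee" with length 2

2


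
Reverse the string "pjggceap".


Input: pjggceap
Reading characters right to left:
  Position 7: 'p'
  Position 6: 'a'
  Position 5: 'e'
  Position 4: 'c'
  Position 3: 'g'
  Position 2: 'g'
  Position 1: 'j'
  Position 0: 'p'
Reversed: paecggjp

paecggjp


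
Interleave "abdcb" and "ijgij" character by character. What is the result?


Interleaving "abdcb" and "ijgij":
  Position 0: 'a' from first, 'i' from second => "ai"
  Position 1: 'b' from first, 'j' from second => "bj"
  Position 2: 'd' from first, 'g' from second => "dg"
  Position 3: 'c' from first, 'i' from second => "ci"
  Position 4: 'b' from first, 'j' from second => "bj"
Result: aibjdgcibj

aibjdgcibj


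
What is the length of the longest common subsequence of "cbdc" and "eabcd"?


LCS of "cbdc" and "eabcd"
DP table:
           e    a    b    c    d
      0    0    0    0    0    0
  c   0    0    0    0    1    1
  b   0    0    0    1    1    1
  d   0    0    0    1    1    2
  c   0    0    0    1    2    2
LCS length = dp[4][5] = 2

2


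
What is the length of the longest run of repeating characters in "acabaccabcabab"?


Input: "acabaccabcabab"
Scanning for longest run:
  Position 1 ('c'): new char, reset run to 1
  Position 2 ('a'): new char, reset run to 1
  Position 3 ('b'): new char, reset run to 1
  Position 4 ('a'): new char, reset run to 1
  Position 5 ('c'): new char, reset run to 1
  Position 6 ('c'): continues run of 'c', length=2
  Position 7 ('a'): new char, reset run to 1
  Position 8 ('b'): new char, reset run to 1
  Position 9 ('c'): new char, reset run to 1
  Position 10 ('a'): new char, reset run to 1
  Position 11 ('b'): new char, reset run to 1
  Position 12 ('a'): new char, reset run to 1
  Position 13 ('b'): new char, reset run to 1
Longest run: 'c' with length 2

2


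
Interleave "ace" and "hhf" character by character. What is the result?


Interleaving "ace" and "hhf":
  Position 0: 'a' from first, 'h' from second => "ah"
  Position 1: 'c' from first, 'h' from second => "ch"
  Position 2: 'e' from first, 'f' from second => "ef"
Result: ahchef

ahchef


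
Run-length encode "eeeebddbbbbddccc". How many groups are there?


Input: eeeebddbbbbddccc
Scanning for consecutive runs:
  Group 1: 'e' x 4 (positions 0-3)
  Group 2: 'b' x 1 (positions 4-4)
  Group 3: 'd' x 2 (positions 5-6)
  Group 4: 'b' x 4 (positions 7-10)
  Group 5: 'd' x 2 (positions 11-12)
  Group 6: 'c' x 3 (positions 13-15)
Total groups: 6

6


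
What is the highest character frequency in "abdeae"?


Input: abdeae
Character counts:
  'a': 2
  'b': 1
  'd': 1
  'e': 2
Maximum frequency: 2

2


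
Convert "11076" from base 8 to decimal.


Input: "11076" in base 8
Positional expansion:
  Digit '1' (value 1) x 8^4 = 4096
  Digit '1' (value 1) x 8^3 = 512
  Digit '0' (value 0) x 8^2 = 0
  Digit '7' (value 7) x 8^1 = 56
  Digit '6' (value 6) x 8^0 = 6
Sum = 4670

4670


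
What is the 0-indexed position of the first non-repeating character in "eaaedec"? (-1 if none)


Input: eaaedec
Character frequencies:
  'a': 2
  'c': 1
  'd': 1
  'e': 3
Scanning left to right for freq == 1:
  Position 0 ('e'): freq=3, skip
  Position 1 ('a'): freq=2, skip
  Position 2 ('a'): freq=2, skip
  Position 3 ('e'): freq=3, skip
  Position 4 ('d'): unique! => answer = 4

4


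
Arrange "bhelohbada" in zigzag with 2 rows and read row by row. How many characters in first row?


Zigzag "bhelohbada" into 2 rows:
Placing characters:
  'b' => row 0
  'h' => row 1
  'e' => row 0
  'l' => row 1
  'o' => row 0
  'h' => row 1
  'b' => row 0
  'a' => row 1
  'd' => row 0
  'a' => row 1
Rows:
  Row 0: "beobd"
  Row 1: "hlhaa"
First row length: 5

5


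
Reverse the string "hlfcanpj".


Input: hlfcanpj
Reading characters right to left:
  Position 7: 'j'
  Position 6: 'p'
  Position 5: 'n'
  Position 4: 'a'
  Position 3: 'c'
  Position 2: 'f'
  Position 1: 'l'
  Position 0: 'h'
Reversed: jpnacflh

jpnacflh


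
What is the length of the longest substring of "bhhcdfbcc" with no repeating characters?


Input: "bhhcdfbcc"
Sliding window (track last position of each char):
  Position 0 ('b'): window [0,0] length 1 -- new best
  Position 1 ('h'): window [0,1] length 2 -- new best
  Position 2 ('h'): repeat (last at 1), move window start to 2
  Position 2 ('h'): window [2,2] length 1
  Position 3 ('c'): window [2,3] length 2
  Position 4 ('d'): window [2,4] length 3 -- new best
  Position 5 ('f'): window [2,5] length 4 -- new best
  Position 6 ('b'): window [2,6] length 5 -- new best
  Position 7 ('c'): repeat (last at 3), move window start to 4
  Position 7 ('c'): window [4,7] length 4
  Position 8 ('c'): repeat (last at 7), move window start to 8
  Position 8 ('c'): window [8,8] length 1
Longest substring with no repeats: "hcdfb" with length 5

5


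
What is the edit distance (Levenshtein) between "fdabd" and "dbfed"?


Computing edit distance: "fdabd" -> "dbfed"
DP table:
           d    b    f    e    d
      0    1    2    3    4    5
  f   1    1    2    2    3    4
  d   2    1    2    3    3    3
  a   3    2    2    3    4    4
  b   4    3    2    3    4    5
  d   5    4    3    3    4    4
Edit distance = dp[5][5] = 4

4


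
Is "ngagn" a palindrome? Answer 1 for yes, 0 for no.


Input: ngagn
Reversed: ngagn
  Compare pos 0 ('n') with pos 4 ('n'): match
  Compare pos 1 ('g') with pos 3 ('g'): match
Result: palindrome

1


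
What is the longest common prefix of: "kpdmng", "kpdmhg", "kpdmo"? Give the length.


Words: kpdmng, kpdmhg, kpdmo
  Position 0: all 'k' => match
  Position 1: all 'p' => match
  Position 2: all 'd' => match
  Position 3: all 'm' => match
  Position 4: ('n', 'h', 'o') => mismatch, stop
LCP = "kpdm" (length 4)

4


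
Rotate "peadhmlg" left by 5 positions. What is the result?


Input: "peadhmlg", rotate left by 5
First 5 characters: "peadh"
Remaining characters: "mlg"
Concatenate remaining + first: "mlg" + "peadh" = "mlgpeadh"

mlgpeadh


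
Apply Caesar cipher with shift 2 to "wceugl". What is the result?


Caesar cipher: shift "wceugl" by 2
  'w' (pos 22) + 2 = pos 24 = 'y'
  'c' (pos 2) + 2 = pos 4 = 'e'
  'e' (pos 4) + 2 = pos 6 = 'g'
  'u' (pos 20) + 2 = pos 22 = 'w'
  'g' (pos 6) + 2 = pos 8 = 'i'
  'l' (pos 11) + 2 = pos 13 = 'n'
Result: yegwin

yegwin


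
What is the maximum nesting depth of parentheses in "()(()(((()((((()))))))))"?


Input: "()(()(((()((((()))))))))"
Tracking depth:
  Position 0 '(': depth becomes 1
  Position 1 ')': depth becomes 0
  Position 2 '(': depth becomes 1
  Position 3 '(': depth becomes 2
  Position 4 ')': depth becomes 1
  Position 5 '(': depth becomes 2
  Position 6 '(': depth becomes 3
  Position 7 '(': depth becomes 4
  Position 8 '(': depth becomes 5
  Position 9 ')': depth becomes 4
  Position 10 '(': depth becomes 5
  Position 11 '(': depth becomes 6
  Position 12 '(': depth becomes 7
  Position 13 '(': depth becomes 8
  Position 14 '(': depth becomes 9
  Position 15 ')': depth becomes 8
  Position 16 ')': depth becomes 7
  Position 17 ')': depth becomes 6
  Position 18 ')': depth becomes 5
  Position 19 ')': depth becomes 4
  Position 20 ')': depth becomes 3
  Position 21 ')': depth becomes 2
  Position 22 ')': depth becomes 1
  Position 23 ')': depth becomes 0
Maximum depth reached: 9

9


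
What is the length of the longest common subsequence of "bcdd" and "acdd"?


LCS of "bcdd" and "acdd"
DP table:
           a    c    d    d
      0    0    0    0    0
  b   0    0    0    0    0
  c   0    0    1    1    1
  d   0    0    1    2    2
  d   0    0    1    2    3
LCS length = dp[4][4] = 3

3


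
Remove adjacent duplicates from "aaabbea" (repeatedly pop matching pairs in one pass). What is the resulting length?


Input: aaabbea
Stack-based adjacent duplicate removal:
  Read 'a': push. Stack: a
  Read 'a': matches stack top 'a' => pop. Stack: (empty)
  Read 'a': push. Stack: a
  Read 'b': push. Stack: ab
  Read 'b': matches stack top 'b' => pop. Stack: a
  Read 'e': push. Stack: ae
  Read 'a': push. Stack: aea
Final stack: "aea" (length 3)

3


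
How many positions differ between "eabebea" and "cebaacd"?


Comparing "eabebea" and "cebaacd" position by position:
  Position 0: 'e' vs 'c' => DIFFER
  Position 1: 'a' vs 'e' => DIFFER
  Position 2: 'b' vs 'b' => same
  Position 3: 'e' vs 'a' => DIFFER
  Position 4: 'b' vs 'a' => DIFFER
  Position 5: 'e' vs 'c' => DIFFER
  Position 6: 'a' vs 'd' => DIFFER
Positions that differ: 6

6


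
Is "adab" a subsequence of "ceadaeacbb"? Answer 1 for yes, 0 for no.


Check if "adab" is a subsequence of "ceadaeacbb"
Greedy scan:
  Position 0 ('c'): no match needed
  Position 1 ('e'): no match needed
  Position 2 ('a'): matches sub[0] = 'a'
  Position 3 ('d'): matches sub[1] = 'd'
  Position 4 ('a'): matches sub[2] = 'a'
  Position 5 ('e'): no match needed
  Position 6 ('a'): no match needed
  Position 7 ('c'): no match needed
  Position 8 ('b'): matches sub[3] = 'b'
  Position 9 ('b'): no match needed
All 4 characters matched => is a subsequence

1


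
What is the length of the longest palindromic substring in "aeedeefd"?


Input: "aeedeefd"
Checking substrings for palindromes:
  [1:6] "eedee" (len 5) => palindrome
  [2:5] "ede" (len 3) => palindrome
  [1:3] "ee" (len 2) => palindrome
  [4:6] "ee" (len 2) => palindrome
Longest palindromic substring: "eedee" with length 5

5


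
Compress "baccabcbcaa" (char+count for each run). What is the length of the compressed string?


Input: baccabcbcaa
Runs:
  'b' x 1 => "b1"
  'a' x 1 => "a1"
  'c' x 2 => "c2"
  'a' x 1 => "a1"
  'b' x 1 => "b1"
  'c' x 1 => "c1"
  'b' x 1 => "b1"
  'c' x 1 => "c1"
  'a' x 2 => "a2"
Compressed: "b1a1c2a1b1c1b1c1a2"
Compressed length: 18

18


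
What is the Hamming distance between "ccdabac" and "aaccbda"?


Comparing "ccdabac" and "aaccbda" position by position:
  Position 0: 'c' vs 'a' => differ
  Position 1: 'c' vs 'a' => differ
  Position 2: 'd' vs 'c' => differ
  Position 3: 'a' vs 'c' => differ
  Position 4: 'b' vs 'b' => same
  Position 5: 'a' vs 'd' => differ
  Position 6: 'c' vs 'a' => differ
Total differences (Hamming distance): 6

6


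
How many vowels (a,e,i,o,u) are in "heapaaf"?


Input: heapaaf
Checking each character:
  'h' at position 0: consonant
  'e' at position 1: vowel (running total: 1)
  'a' at position 2: vowel (running total: 2)
  'p' at position 3: consonant
  'a' at position 4: vowel (running total: 3)
  'a' at position 5: vowel (running total: 4)
  'f' at position 6: consonant
Total vowels: 4

4


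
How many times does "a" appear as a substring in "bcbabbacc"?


Searching for "a" in "bcbabbacc"
Scanning each position:
  Position 0: "b" => no
  Position 1: "c" => no
  Position 2: "b" => no
  Position 3: "a" => MATCH
  Position 4: "b" => no
  Position 5: "b" => no
  Position 6: "a" => MATCH
  Position 7: "c" => no
  Position 8: "c" => no
Total occurrences: 2

2


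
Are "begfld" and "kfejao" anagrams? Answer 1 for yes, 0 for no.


Strings: "begfld", "kfejao"
Sorted first:  bdefgl
Sorted second: aefjko
Differ at position 0: 'b' vs 'a' => not anagrams

0


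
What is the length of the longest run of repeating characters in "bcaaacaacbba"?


Input: "bcaaacaacbba"
Scanning for longest run:
  Position 1 ('c'): new char, reset run to 1
  Position 2 ('a'): new char, reset run to 1
  Position 3 ('a'): continues run of 'a', length=2
  Position 4 ('a'): continues run of 'a', length=3
  Position 5 ('c'): new char, reset run to 1
  Position 6 ('a'): new char, reset run to 1
  Position 7 ('a'): continues run of 'a', length=2
  Position 8 ('c'): new char, reset run to 1
  Position 9 ('b'): new char, reset run to 1
  Position 10 ('b'): continues run of 'b', length=2
  Position 11 ('a'): new char, reset run to 1
Longest run: 'a' with length 3

3


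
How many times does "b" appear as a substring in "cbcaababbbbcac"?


Searching for "b" in "cbcaababbbbcac"
Scanning each position:
  Position 0: "c" => no
  Position 1: "b" => MATCH
  Position 2: "c" => no
  Position 3: "a" => no
  Position 4: "a" => no
  Position 5: "b" => MATCH
  Position 6: "a" => no
  Position 7: "b" => MATCH
  Position 8: "b" => MATCH
  Position 9: "b" => MATCH
  Position 10: "b" => MATCH
  Position 11: "c" => no
  Position 12: "a" => no
  Position 13: "c" => no
Total occurrences: 6

6


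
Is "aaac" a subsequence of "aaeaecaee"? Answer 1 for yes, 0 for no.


Check if "aaac" is a subsequence of "aaeaecaee"
Greedy scan:
  Position 0 ('a'): matches sub[0] = 'a'
  Position 1 ('a'): matches sub[1] = 'a'
  Position 2 ('e'): no match needed
  Position 3 ('a'): matches sub[2] = 'a'
  Position 4 ('e'): no match needed
  Position 5 ('c'): matches sub[3] = 'c'
  Position 6 ('a'): no match needed
  Position 7 ('e'): no match needed
  Position 8 ('e'): no match needed
All 4 characters matched => is a subsequence

1


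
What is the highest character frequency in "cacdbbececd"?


Input: cacdbbececd
Character counts:
  'a': 1
  'b': 2
  'c': 4
  'd': 2
  'e': 2
Maximum frequency: 4

4


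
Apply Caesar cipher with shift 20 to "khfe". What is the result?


Caesar cipher: shift "khfe" by 20
  'k' (pos 10) + 20 = pos 4 = 'e'
  'h' (pos 7) + 20 = pos 1 = 'b'
  'f' (pos 5) + 20 = pos 25 = 'z'
  'e' (pos 4) + 20 = pos 24 = 'y'
Result: ebzy

ebzy


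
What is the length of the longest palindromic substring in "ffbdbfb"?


Input: "ffbdbfb"
Checking substrings for palindromes:
  [1:6] "fbdbf" (len 5) => palindrome
  [2:5] "bdb" (len 3) => palindrome
  [4:7] "bfb" (len 3) => palindrome
  [0:2] "ff" (len 2) => palindrome
Longest palindromic substring: "fbdbf" with length 5

5


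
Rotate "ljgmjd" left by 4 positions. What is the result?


Input: "ljgmjd", rotate left by 4
First 4 characters: "ljgm"
Remaining characters: "jd"
Concatenate remaining + first: "jd" + "ljgm" = "jdljgm"

jdljgm


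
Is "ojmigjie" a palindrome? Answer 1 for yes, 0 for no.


Input: ojmigjie
Reversed: eijgimjo
  Compare pos 0 ('o') with pos 7 ('e'): MISMATCH
  Compare pos 1 ('j') with pos 6 ('i'): MISMATCH
  Compare pos 2 ('m') with pos 5 ('j'): MISMATCH
  Compare pos 3 ('i') with pos 4 ('g'): MISMATCH
Result: not a palindrome

0


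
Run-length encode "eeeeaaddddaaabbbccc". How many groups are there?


Input: eeeeaaddddaaabbbccc
Scanning for consecutive runs:
  Group 1: 'e' x 4 (positions 0-3)
  Group 2: 'a' x 2 (positions 4-5)
  Group 3: 'd' x 4 (positions 6-9)
  Group 4: 'a' x 3 (positions 10-12)
  Group 5: 'b' x 3 (positions 13-15)
  Group 6: 'c' x 3 (positions 16-18)
Total groups: 6

6


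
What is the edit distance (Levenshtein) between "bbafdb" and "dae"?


Computing edit distance: "bbafdb" -> "dae"
DP table:
           d    a    e
      0    1    2    3
  b   1    1    2    3
  b   2    2    2    3
  a   3    3    2    3
  f   4    4    3    3
  d   5    4    4    4
  b   6    5    5    5
Edit distance = dp[6][3] = 5

5


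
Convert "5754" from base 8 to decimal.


Input: "5754" in base 8
Positional expansion:
  Digit '5' (value 5) x 8^3 = 2560
  Digit '7' (value 7) x 8^2 = 448
  Digit '5' (value 5) x 8^1 = 40
  Digit '4' (value 4) x 8^0 = 4
Sum = 3052

3052


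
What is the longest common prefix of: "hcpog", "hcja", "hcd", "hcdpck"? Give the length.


Words: hcpog, hcja, hcd, hcdpck
  Position 0: all 'h' => match
  Position 1: all 'c' => match
  Position 2: ('p', 'j', 'd', 'd') => mismatch, stop
LCP = "hc" (length 2)

2


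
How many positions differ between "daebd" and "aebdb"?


Comparing "daebd" and "aebdb" position by position:
  Position 0: 'd' vs 'a' => DIFFER
  Position 1: 'a' vs 'e' => DIFFER
  Position 2: 'e' vs 'b' => DIFFER
  Position 3: 'b' vs 'd' => DIFFER
  Position 4: 'd' vs 'b' => DIFFER
Positions that differ: 5

5


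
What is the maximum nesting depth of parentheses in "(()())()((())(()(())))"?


Input: "(()())()((())(()(())))"
Tracking depth:
  Position 0 '(': depth becomes 1
  Position 1 '(': depth becomes 2
  Position 2 ')': depth becomes 1
  Position 3 '(': depth becomes 2
  Position 4 ')': depth becomes 1
  Position 5 ')': depth becomes 0
  Position 6 '(': depth becomes 1
  Position 7 ')': depth becomes 0
  Position 8 '(': depth becomes 1
  Position 9 '(': depth becomes 2
  Position 10 '(': depth becomes 3
  Position 11 ')': depth becomes 2
  Position 12 ')': depth becomes 1
  Position 13 '(': depth becomes 2
  Position 14 '(': depth becomes 3
  Position 15 ')': depth becomes 2
  Position 16 '(': depth becomes 3
  Position 17 '(': depth becomes 4
  Position 18 ')': depth becomes 3
  Position 19 ')': depth becomes 2
  Position 20 ')': depth becomes 1
  Position 21 ')': depth becomes 0
Maximum depth reached: 4

4


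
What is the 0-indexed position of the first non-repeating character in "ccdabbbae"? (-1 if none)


Input: ccdabbbae
Character frequencies:
  'a': 2
  'b': 3
  'c': 2
  'd': 1
  'e': 1
Scanning left to right for freq == 1:
  Position 0 ('c'): freq=2, skip
  Position 1 ('c'): freq=2, skip
  Position 2 ('d'): unique! => answer = 2

2


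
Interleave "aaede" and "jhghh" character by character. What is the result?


Interleaving "aaede" and "jhghh":
  Position 0: 'a' from first, 'j' from second => "aj"
  Position 1: 'a' from first, 'h' from second => "ah"
  Position 2: 'e' from first, 'g' from second => "eg"
  Position 3: 'd' from first, 'h' from second => "dh"
  Position 4: 'e' from first, 'h' from second => "eh"
Result: ajahegdheh

ajahegdheh


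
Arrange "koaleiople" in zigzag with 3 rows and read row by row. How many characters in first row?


Zigzag "koaleiople" into 3 rows:
Placing characters:
  'k' => row 0
  'o' => row 1
  'a' => row 2
  'l' => row 1
  'e' => row 0
  'i' => row 1
  'o' => row 2
  'p' => row 1
  'l' => row 0
  'e' => row 1
Rows:
  Row 0: "kel"
  Row 1: "olipe"
  Row 2: "ao"
First row length: 3

3


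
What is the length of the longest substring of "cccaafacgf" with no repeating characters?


Input: "cccaafacgf"
Sliding window (track last position of each char):
  Position 0 ('c'): window [0,0] length 1 -- new best
  Position 1 ('c'): repeat (last at 0), move window start to 1
  Position 1 ('c'): window [1,1] length 1
  Position 2 ('c'): repeat (last at 1), move window start to 2
  Position 2 ('c'): window [2,2] length 1
  Position 3 ('a'): window [2,3] length 2 -- new best
  Position 4 ('a'): repeat (last at 3), move window start to 4
  Position 4 ('a'): window [4,4] length 1
  Position 5 ('f'): window [4,5] length 2
  Position 6 ('a'): repeat (last at 4), move window start to 5
  Position 6 ('a'): window [5,6] length 2
  Position 7 ('c'): window [5,7] length 3 -- new best
  Position 8 ('g'): window [5,8] length 4 -- new best
  Position 9 ('f'): repeat (last at 5), move window start to 6
  Position 9 ('f'): window [6,9] length 4
Longest substring with no repeats: "facg" with length 4

4


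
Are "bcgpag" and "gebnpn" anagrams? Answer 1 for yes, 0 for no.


Strings: "bcgpag", "gebnpn"
Sorted first:  abcggp
Sorted second: begnnp
Differ at position 0: 'a' vs 'b' => not anagrams

0


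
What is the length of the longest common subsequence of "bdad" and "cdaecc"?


LCS of "bdad" and "cdaecc"
DP table:
           c    d    a    e    c    c
      0    0    0    0    0    0    0
  b   0    0    0    0    0    0    0
  d   0    0    1    1    1    1    1
  a   0    0    1    2    2    2    2
  d   0    0    1    2    2    2    2
LCS length = dp[4][6] = 2

2


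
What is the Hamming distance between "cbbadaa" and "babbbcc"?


Comparing "cbbadaa" and "babbbcc" position by position:
  Position 0: 'c' vs 'b' => differ
  Position 1: 'b' vs 'a' => differ
  Position 2: 'b' vs 'b' => same
  Position 3: 'a' vs 'b' => differ
  Position 4: 'd' vs 'b' => differ
  Position 5: 'a' vs 'c' => differ
  Position 6: 'a' vs 'c' => differ
Total differences (Hamming distance): 6

6


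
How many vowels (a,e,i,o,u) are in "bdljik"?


Input: bdljik
Checking each character:
  'b' at position 0: consonant
  'd' at position 1: consonant
  'l' at position 2: consonant
  'j' at position 3: consonant
  'i' at position 4: vowel (running total: 1)
  'k' at position 5: consonant
Total vowels: 1

1


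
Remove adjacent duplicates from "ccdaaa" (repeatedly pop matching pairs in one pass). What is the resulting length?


Input: ccdaaa
Stack-based adjacent duplicate removal:
  Read 'c': push. Stack: c
  Read 'c': matches stack top 'c' => pop. Stack: (empty)
  Read 'd': push. Stack: d
  Read 'a': push. Stack: da
  Read 'a': matches stack top 'a' => pop. Stack: d
  Read 'a': push. Stack: da
Final stack: "da" (length 2)

2


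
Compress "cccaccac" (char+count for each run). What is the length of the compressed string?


Input: cccaccac
Runs:
  'c' x 3 => "c3"
  'a' x 1 => "a1"
  'c' x 2 => "c2"
  'a' x 1 => "a1"
  'c' x 1 => "c1"
Compressed: "c3a1c2a1c1"
Compressed length: 10

10


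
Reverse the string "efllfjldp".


Input: efllfjldp
Reading characters right to left:
  Position 8: 'p'
  Position 7: 'd'
  Position 6: 'l'
  Position 5: 'j'
  Position 4: 'f'
  Position 3: 'l'
  Position 2: 'l'
  Position 1: 'f'
  Position 0: 'e'
Reversed: pdljfllfe

pdljfllfe


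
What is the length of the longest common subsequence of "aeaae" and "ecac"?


LCS of "aeaae" and "ecac"
DP table:
           e    c    a    c
      0    0    0    0    0
  a   0    0    0    1    1
  e   0    1    1    1    1
  a   0    1    1    2    2
  a   0    1    1    2    2
  e   0    1    1    2    2
LCS length = dp[5][4] = 2

2


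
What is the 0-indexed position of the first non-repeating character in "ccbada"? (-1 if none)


Input: ccbada
Character frequencies:
  'a': 2
  'b': 1
  'c': 2
  'd': 1
Scanning left to right for freq == 1:
  Position 0 ('c'): freq=2, skip
  Position 1 ('c'): freq=2, skip
  Position 2 ('b'): unique! => answer = 2

2


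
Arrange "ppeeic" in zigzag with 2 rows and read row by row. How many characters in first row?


Zigzag "ppeeic" into 2 rows:
Placing characters:
  'p' => row 0
  'p' => row 1
  'e' => row 0
  'e' => row 1
  'i' => row 0
  'c' => row 1
Rows:
  Row 0: "pei"
  Row 1: "pec"
First row length: 3

3


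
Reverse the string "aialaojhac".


Input: aialaojhac
Reading characters right to left:
  Position 9: 'c'
  Position 8: 'a'
  Position 7: 'h'
  Position 6: 'j'
  Position 5: 'o'
  Position 4: 'a'
  Position 3: 'l'
  Position 2: 'a'
  Position 1: 'i'
  Position 0: 'a'
Reversed: cahjoalaia

cahjoalaia


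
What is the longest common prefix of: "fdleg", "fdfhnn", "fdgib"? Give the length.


Words: fdleg, fdfhnn, fdgib
  Position 0: all 'f' => match
  Position 1: all 'd' => match
  Position 2: ('l', 'f', 'g') => mismatch, stop
LCP = "fd" (length 2)

2


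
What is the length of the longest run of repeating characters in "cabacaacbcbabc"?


Input: "cabacaacbcbabc"
Scanning for longest run:
  Position 1 ('a'): new char, reset run to 1
  Position 2 ('b'): new char, reset run to 1
  Position 3 ('a'): new char, reset run to 1
  Position 4 ('c'): new char, reset run to 1
  Position 5 ('a'): new char, reset run to 1
  Position 6 ('a'): continues run of 'a', length=2
  Position 7 ('c'): new char, reset run to 1
  Position 8 ('b'): new char, reset run to 1
  Position 9 ('c'): new char, reset run to 1
  Position 10 ('b'): new char, reset run to 1
  Position 11 ('a'): new char, reset run to 1
  Position 12 ('b'): new char, reset run to 1
  Position 13 ('c'): new char, reset run to 1
Longest run: 'a' with length 2

2


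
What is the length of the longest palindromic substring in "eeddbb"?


Input: "eeddbb"
Checking substrings for palindromes:
  [0:2] "ee" (len 2) => palindrome
  [2:4] "dd" (len 2) => palindrome
  [4:6] "bb" (len 2) => palindrome
Longest palindromic substring: "ee" with length 2

2


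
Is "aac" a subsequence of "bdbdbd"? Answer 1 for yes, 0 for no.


Check if "aac" is a subsequence of "bdbdbd"
Greedy scan:
  Position 0 ('b'): no match needed
  Position 1 ('d'): no match needed
  Position 2 ('b'): no match needed
  Position 3 ('d'): no match needed
  Position 4 ('b'): no match needed
  Position 5 ('d'): no match needed
Only matched 0/3 characters => not a subsequence

0


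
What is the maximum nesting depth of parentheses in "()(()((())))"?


Input: "()(()((())))"
Tracking depth:
  Position 0 '(': depth becomes 1
  Position 1 ')': depth becomes 0
  Position 2 '(': depth becomes 1
  Position 3 '(': depth becomes 2
  Position 4 ')': depth becomes 1
  Position 5 '(': depth becomes 2
  Position 6 '(': depth becomes 3
  Position 7 '(': depth becomes 4
  Position 8 ')': depth becomes 3
  Position 9 ')': depth becomes 2
  Position 10 ')': depth becomes 1
  Position 11 ')': depth becomes 0
Maximum depth reached: 4

4


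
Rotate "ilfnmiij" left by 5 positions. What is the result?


Input: "ilfnmiij", rotate left by 5
First 5 characters: "ilfnm"
Remaining characters: "iij"
Concatenate remaining + first: "iij" + "ilfnm" = "iijilfnm"

iijilfnm


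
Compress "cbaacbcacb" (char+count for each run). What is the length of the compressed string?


Input: cbaacbcacb
Runs:
  'c' x 1 => "c1"
  'b' x 1 => "b1"
  'a' x 2 => "a2"
  'c' x 1 => "c1"
  'b' x 1 => "b1"
  'c' x 1 => "c1"
  'a' x 1 => "a1"
  'c' x 1 => "c1"
  'b' x 1 => "b1"
Compressed: "c1b1a2c1b1c1a1c1b1"
Compressed length: 18

18


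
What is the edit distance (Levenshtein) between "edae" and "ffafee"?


Computing edit distance: "edae" -> "ffafee"
DP table:
           f    f    a    f    e    e
      0    1    2    3    4    5    6
  e   1    1    2    3    4    4    5
  d   2    2    2    3    4    5    5
  a   3    3    3    2    3    4    5
  e   4    4    4    3    3    3    4
Edit distance = dp[4][6] = 4

4


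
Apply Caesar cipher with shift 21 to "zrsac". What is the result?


Caesar cipher: shift "zrsac" by 21
  'z' (pos 25) + 21 = pos 20 = 'u'
  'r' (pos 17) + 21 = pos 12 = 'm'
  's' (pos 18) + 21 = pos 13 = 'n'
  'a' (pos 0) + 21 = pos 21 = 'v'
  'c' (pos 2) + 21 = pos 23 = 'x'
Result: umnvx

umnvx


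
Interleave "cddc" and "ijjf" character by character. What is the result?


Interleaving "cddc" and "ijjf":
  Position 0: 'c' from first, 'i' from second => "ci"
  Position 1: 'd' from first, 'j' from second => "dj"
  Position 2: 'd' from first, 'j' from second => "dj"
  Position 3: 'c' from first, 'f' from second => "cf"
Result: cidjdjcf

cidjdjcf


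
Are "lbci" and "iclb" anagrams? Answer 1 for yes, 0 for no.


Strings: "lbci", "iclb"
Sorted first:  bcil
Sorted second: bcil
Sorted forms match => anagrams

1


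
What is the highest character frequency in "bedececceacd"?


Input: bedececceacd
Character counts:
  'a': 1
  'b': 1
  'c': 4
  'd': 2
  'e': 4
Maximum frequency: 4

4


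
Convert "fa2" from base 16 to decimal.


Input: "fa2" in base 16
Positional expansion:
  Digit 'f' (value 15) x 16^2 = 3840
  Digit 'a' (value 10) x 16^1 = 160
  Digit '2' (value 2) x 16^0 = 2
Sum = 4002

4002


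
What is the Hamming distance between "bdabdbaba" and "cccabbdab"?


Comparing "bdabdbaba" and "cccabbdab" position by position:
  Position 0: 'b' vs 'c' => differ
  Position 1: 'd' vs 'c' => differ
  Position 2: 'a' vs 'c' => differ
  Position 3: 'b' vs 'a' => differ
  Position 4: 'd' vs 'b' => differ
  Position 5: 'b' vs 'b' => same
  Position 6: 'a' vs 'd' => differ
  Position 7: 'b' vs 'a' => differ
  Position 8: 'a' vs 'b' => differ
Total differences (Hamming distance): 8

8


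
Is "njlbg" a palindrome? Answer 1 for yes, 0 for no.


Input: njlbg
Reversed: gbljn
  Compare pos 0 ('n') with pos 4 ('g'): MISMATCH
  Compare pos 1 ('j') with pos 3 ('b'): MISMATCH
Result: not a palindrome

0


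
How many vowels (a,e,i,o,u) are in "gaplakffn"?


Input: gaplakffn
Checking each character:
  'g' at position 0: consonant
  'a' at position 1: vowel (running total: 1)
  'p' at position 2: consonant
  'l' at position 3: consonant
  'a' at position 4: vowel (running total: 2)
  'k' at position 5: consonant
  'f' at position 6: consonant
  'f' at position 7: consonant
  'n' at position 8: consonant
Total vowels: 2

2


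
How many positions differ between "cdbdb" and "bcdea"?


Comparing "cdbdb" and "bcdea" position by position:
  Position 0: 'c' vs 'b' => DIFFER
  Position 1: 'd' vs 'c' => DIFFER
  Position 2: 'b' vs 'd' => DIFFER
  Position 3: 'd' vs 'e' => DIFFER
  Position 4: 'b' vs 'a' => DIFFER
Positions that differ: 5

5


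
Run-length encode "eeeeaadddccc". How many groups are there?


Input: eeeeaadddccc
Scanning for consecutive runs:
  Group 1: 'e' x 4 (positions 0-3)
  Group 2: 'a' x 2 (positions 4-5)
  Group 3: 'd' x 3 (positions 6-8)
  Group 4: 'c' x 3 (positions 9-11)
Total groups: 4

4


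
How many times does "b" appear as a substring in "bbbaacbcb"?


Searching for "b" in "bbbaacbcb"
Scanning each position:
  Position 0: "b" => MATCH
  Position 1: "b" => MATCH
  Position 2: "b" => MATCH
  Position 3: "a" => no
  Position 4: "a" => no
  Position 5: "c" => no
  Position 6: "b" => MATCH
  Position 7: "c" => no
  Position 8: "b" => MATCH
Total occurrences: 5

5


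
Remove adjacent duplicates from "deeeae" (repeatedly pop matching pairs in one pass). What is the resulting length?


Input: deeeae
Stack-based adjacent duplicate removal:
  Read 'd': push. Stack: d
  Read 'e': push. Stack: de
  Read 'e': matches stack top 'e' => pop. Stack: d
  Read 'e': push. Stack: de
  Read 'a': push. Stack: dea
  Read 'e': push. Stack: deae
Final stack: "deae" (length 4)

4


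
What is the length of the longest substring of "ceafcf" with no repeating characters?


Input: "ceafcf"
Sliding window (track last position of each char):
  Position 0 ('c'): window [0,0] length 1 -- new best
  Position 1 ('e'): window [0,1] length 2 -- new best
  Position 2 ('a'): window [0,2] length 3 -- new best
  Position 3 ('f'): window [0,3] length 4 -- new best
  Position 4 ('c'): repeat (last at 0), move window start to 1
  Position 4 ('c'): window [1,4] length 4
  Position 5 ('f'): repeat (last at 3), move window start to 4
  Position 5 ('f'): window [4,5] length 2
Longest substring with no repeats: "ceaf" with length 4

4


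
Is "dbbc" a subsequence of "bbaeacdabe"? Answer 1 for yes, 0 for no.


Check if "dbbc" is a subsequence of "bbaeacdabe"
Greedy scan:
  Position 0 ('b'): no match needed
  Position 1 ('b'): no match needed
  Position 2 ('a'): no match needed
  Position 3 ('e'): no match needed
  Position 4 ('a'): no match needed
  Position 5 ('c'): no match needed
  Position 6 ('d'): matches sub[0] = 'd'
  Position 7 ('a'): no match needed
  Position 8 ('b'): matches sub[1] = 'b'
  Position 9 ('e'): no match needed
Only matched 2/4 characters => not a subsequence

0


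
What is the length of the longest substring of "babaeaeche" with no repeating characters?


Input: "babaeaeche"
Sliding window (track last position of each char):
  Position 0 ('b'): window [0,0] length 1 -- new best
  Position 1 ('a'): window [0,1] length 2 -- new best
  Position 2 ('b'): repeat (last at 0), move window start to 1
  Position 2 ('b'): window [1,2] length 2
  Position 3 ('a'): repeat (last at 1), move window start to 2
  Position 3 ('a'): window [2,3] length 2
  Position 4 ('e'): window [2,4] length 3 -- new best
  Position 5 ('a'): repeat (last at 3), move window start to 4
  Position 5 ('a'): window [4,5] length 2
  Position 6 ('e'): repeat (last at 4), move window start to 5
  Position 6 ('e'): window [5,6] length 2
  Position 7 ('c'): window [5,7] length 3
  Position 8 ('h'): window [5,8] length 4 -- new best
  Position 9 ('e'): repeat (last at 6), move window start to 7
  Position 9 ('e'): window [7,9] length 3
Longest substring with no repeats: "aech" with length 4

4


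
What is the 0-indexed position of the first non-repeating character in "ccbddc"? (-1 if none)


Input: ccbddc
Character frequencies:
  'b': 1
  'c': 3
  'd': 2
Scanning left to right for freq == 1:
  Position 0 ('c'): freq=3, skip
  Position 1 ('c'): freq=3, skip
  Position 2 ('b'): unique! => answer = 2

2


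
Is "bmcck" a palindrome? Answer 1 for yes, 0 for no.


Input: bmcck
Reversed: kccmb
  Compare pos 0 ('b') with pos 4 ('k'): MISMATCH
  Compare pos 1 ('m') with pos 3 ('c'): MISMATCH
Result: not a palindrome

0


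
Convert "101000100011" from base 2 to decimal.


Input: "101000100011" in base 2
Positional expansion:
  Digit '1' (value 1) x 2^11 = 2048
  Digit '0' (value 0) x 2^10 = 0
  Digit '1' (value 1) x 2^9 = 512
  Digit '0' (value 0) x 2^8 = 0
  Digit '0' (value 0) x 2^7 = 0
  Digit '0' (value 0) x 2^6 = 0
  Digit '1' (value 1) x 2^5 = 32
  Digit '0' (value 0) x 2^4 = 0
  Digit '0' (value 0) x 2^3 = 0
  Digit '0' (value 0) x 2^2 = 0
  Digit '1' (value 1) x 2^1 = 2
  Digit '1' (value 1) x 2^0 = 1
Sum = 2595

2595


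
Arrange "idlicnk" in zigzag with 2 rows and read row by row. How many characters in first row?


Zigzag "idlicnk" into 2 rows:
Placing characters:
  'i' => row 0
  'd' => row 1
  'l' => row 0
  'i' => row 1
  'c' => row 0
  'n' => row 1
  'k' => row 0
Rows:
  Row 0: "ilck"
  Row 1: "din"
First row length: 4

4


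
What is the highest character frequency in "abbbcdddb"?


Input: abbbcdddb
Character counts:
  'a': 1
  'b': 4
  'c': 1
  'd': 3
Maximum frequency: 4

4


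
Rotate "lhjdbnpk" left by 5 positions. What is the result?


Input: "lhjdbnpk", rotate left by 5
First 5 characters: "lhjdb"
Remaining characters: "npk"
Concatenate remaining + first: "npk" + "lhjdb" = "npklhjdb"

npklhjdb


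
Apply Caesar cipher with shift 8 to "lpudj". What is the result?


Caesar cipher: shift "lpudj" by 8
  'l' (pos 11) + 8 = pos 19 = 't'
  'p' (pos 15) + 8 = pos 23 = 'x'
  'u' (pos 20) + 8 = pos 2 = 'c'
  'd' (pos 3) + 8 = pos 11 = 'l'
  'j' (pos 9) + 8 = pos 17 = 'r'
Result: txclr

txclr


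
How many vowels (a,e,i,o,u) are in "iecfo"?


Input: iecfo
Checking each character:
  'i' at position 0: vowel (running total: 1)
  'e' at position 1: vowel (running total: 2)
  'c' at position 2: consonant
  'f' at position 3: consonant
  'o' at position 4: vowel (running total: 3)
Total vowels: 3

3


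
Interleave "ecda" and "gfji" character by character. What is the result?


Interleaving "ecda" and "gfji":
  Position 0: 'e' from first, 'g' from second => "eg"
  Position 1: 'c' from first, 'f' from second => "cf"
  Position 2: 'd' from first, 'j' from second => "dj"
  Position 3: 'a' from first, 'i' from second => "ai"
Result: egcfdjai

egcfdjai
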